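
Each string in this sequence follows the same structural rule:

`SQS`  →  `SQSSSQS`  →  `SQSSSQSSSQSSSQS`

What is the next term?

Every step duplicates the string with 'S' between the halves.
Doubling SQSSSQSSSQSSSQS with 'S' between the halves:

SQSSSQSSSQSSSQSSSQSSSQSSSQSSSQS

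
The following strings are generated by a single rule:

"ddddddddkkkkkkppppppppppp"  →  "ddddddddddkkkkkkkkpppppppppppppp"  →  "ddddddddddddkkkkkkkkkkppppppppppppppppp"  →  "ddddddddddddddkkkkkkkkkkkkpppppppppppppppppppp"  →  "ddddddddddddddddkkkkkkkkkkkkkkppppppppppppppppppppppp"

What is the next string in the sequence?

Each string has the form d^{2n+2} k^{2n} p^{3n+2}, where the shown terms are n = 3, 4, 5, 6, 7.
Setting n = 8 gives 18, 16, 26 characters in each block.

ddddddddddddddddddkkkkkkkkkkkkkkkkpppppppppppppppppppppppppp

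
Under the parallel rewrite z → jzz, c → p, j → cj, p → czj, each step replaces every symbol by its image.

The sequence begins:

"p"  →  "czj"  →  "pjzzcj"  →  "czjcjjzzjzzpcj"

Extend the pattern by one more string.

pjzzcjpcjcjjzzjzzcjjzzjzzczjpcj

Applying the rule to each of the 14 symbols of czjcjjzzjzzpcj gives the pieces p jzz cj p cj cj jzz jzz cj jzz jzz czj p cj, which concatenate to the answer.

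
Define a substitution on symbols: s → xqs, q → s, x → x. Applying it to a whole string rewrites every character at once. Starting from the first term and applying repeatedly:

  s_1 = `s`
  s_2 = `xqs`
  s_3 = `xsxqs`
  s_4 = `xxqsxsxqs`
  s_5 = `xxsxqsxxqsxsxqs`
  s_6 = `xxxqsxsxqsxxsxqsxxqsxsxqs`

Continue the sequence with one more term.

φ(xxxqsxsxqsxxsxqsxxqsxsxqs) expands symbol-by-symbol to x x x s xqs x xqs x s xqs x x xqs x s xqs x x s xqs x xqs x s xqs; joining the 25 pieces gives the next term.

xxxsxqsxxqsxsxqsxxxqsxsxqsxxsxqsxxqsxsxqs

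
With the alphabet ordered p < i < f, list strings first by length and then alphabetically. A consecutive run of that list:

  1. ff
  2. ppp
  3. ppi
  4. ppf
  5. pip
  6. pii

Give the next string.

Treat pii as a base-3 numeral over the given alphabet and add one, carrying through any trailing f's.

pif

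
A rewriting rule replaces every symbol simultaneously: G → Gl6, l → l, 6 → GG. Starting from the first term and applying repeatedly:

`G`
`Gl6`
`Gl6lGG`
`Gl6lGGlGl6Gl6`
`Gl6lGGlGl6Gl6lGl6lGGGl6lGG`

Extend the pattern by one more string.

Gl6lGGlGl6Gl6lGl6lGGGl6lGGlGl6lGGlGl6Gl6Gl6lGGlGl6Gl6

φ(Gl6lGGlGl6Gl6lGl6lGGGl6lGG) expands symbol-by-symbol to Gl6 l GG l Gl6 Gl6 l Gl6 l GG Gl6 l GG l Gl6 l GG l Gl6 Gl6 Gl6 l GG l Gl6 Gl6; joining the 26 pieces gives the next term.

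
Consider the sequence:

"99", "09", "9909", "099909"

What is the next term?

From term 3 onward, concatenate the second-to-last term with the last: 99·09 = 9909, 09·9909 = 099909, …
So term 5 is 9909·099909.

9909099909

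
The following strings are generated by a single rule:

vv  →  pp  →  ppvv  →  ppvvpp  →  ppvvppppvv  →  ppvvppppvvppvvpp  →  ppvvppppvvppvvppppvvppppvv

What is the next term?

ppvvppppvvppvvppppvvppppvvppvvppppvvppvvpp

Each term (from the third on) is the previous term followed by the one before it: term 3 = pp·vv = ppvv.
The next term joins ppvvppppvvppvvppppvvppppvv and ppvvppppvvppvvpp.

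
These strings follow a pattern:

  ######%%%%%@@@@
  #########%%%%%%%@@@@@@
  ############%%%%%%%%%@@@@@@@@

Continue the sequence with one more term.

The n-th term is 3n #'s then 2n+1 %'s then 2n @'s, where the shown terms are n = 2, 3, 4.
Setting n = 5 gives 15, 11, 10 characters in each block.

###############%%%%%%%%%%%@@@@@@@@@@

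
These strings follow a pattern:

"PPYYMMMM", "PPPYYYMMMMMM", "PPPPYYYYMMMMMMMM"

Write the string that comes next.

PPPPPYYYYYMMMMMMMMMM

Term n consists of n P's, followed by n Y's, followed by 2n M's, where the shown terms are n = 2, 3, 4.
Setting n = 5 gives 5, 5, 10 characters in each block.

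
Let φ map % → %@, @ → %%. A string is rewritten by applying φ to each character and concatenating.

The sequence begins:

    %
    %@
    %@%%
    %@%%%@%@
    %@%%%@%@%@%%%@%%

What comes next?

%@%%%@%@%@%%%@%%%@%%%@%@%@%%%@%@

φ(%@%%%@%@%@%%%@%%) expands symbol-by-symbol to %@ %% %@ %@ %@ %% %@ %% %@ %% %@ %@ %@ %% %@ %@; joining the 16 pieces gives the next term.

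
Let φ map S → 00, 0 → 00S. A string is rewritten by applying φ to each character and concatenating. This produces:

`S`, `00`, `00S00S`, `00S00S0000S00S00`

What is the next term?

φ(00S00S0000S00S00) expands symbol-by-symbol to 00S 00S 00 00S 00S 00 00S 00S 00S 00S 00 00S 00S 00 00S 00S; joining the 16 pieces gives the next term.

00S00S0000S00S0000S00S00S00S0000S00S0000S00S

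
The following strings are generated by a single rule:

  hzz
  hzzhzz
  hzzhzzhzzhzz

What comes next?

s(k+1) = s(k)·s(k) — each term doubles the last.
One more doubling of hzzhzzhzzhzz gives the answer.

hzzhzzhzzhzzhzzhzzhzzhzz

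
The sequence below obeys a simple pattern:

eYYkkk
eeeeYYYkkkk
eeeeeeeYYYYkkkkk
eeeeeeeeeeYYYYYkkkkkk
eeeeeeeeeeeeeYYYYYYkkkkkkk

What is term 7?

eeeeeeeeeeeeeeeeeeeYYYYYYYYkkkkkkkkk

The n-th term is 3n-2 e's then n+1 Y's then n+2 k's (n = 1, 2, …).
For term 7, n = 7, so the run lengths are 19, 8, 9.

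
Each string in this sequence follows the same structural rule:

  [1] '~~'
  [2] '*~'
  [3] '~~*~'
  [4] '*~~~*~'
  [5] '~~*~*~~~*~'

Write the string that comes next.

Each term (from the third on) is the two preceding terms concatenated in order: term 3 = ~~·*~ = ~~*~.
So term 6 is *~~~*~·~~*~*~~~*~.

*~~~*~~~*~*~~~*~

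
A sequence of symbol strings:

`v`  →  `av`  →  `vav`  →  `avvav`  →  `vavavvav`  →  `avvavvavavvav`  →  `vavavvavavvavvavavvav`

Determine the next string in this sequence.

avvavvavavvavvavavvavavvavvavavvav

This is a Fibonacci-style word recurrence s(k) = s(k−2)·s(k−1): e.g. v·av = vav.
Continuing: avvavvavavvav · vavavvavavvavvavavvav gives term 8.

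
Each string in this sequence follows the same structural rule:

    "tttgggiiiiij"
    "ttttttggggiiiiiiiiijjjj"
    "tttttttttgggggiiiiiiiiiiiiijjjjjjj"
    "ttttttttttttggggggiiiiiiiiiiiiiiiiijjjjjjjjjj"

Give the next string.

tttttttttttttttgggggggiiiiiiiiiiiiiiiiiiiiijjjjjjjjjjjjj

The n-th term is 3n t's then n+2 g's then 4n+1 i's then 3n-2 j's (n = 1, 2, …).
At n = 5 the blocks have lengths 15, 7, 21, 13.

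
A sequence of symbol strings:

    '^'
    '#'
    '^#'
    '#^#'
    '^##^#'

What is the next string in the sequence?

#^#^##^#

Each term (from the third on) is the two preceding terms concatenated in order: term 3 = ^·# = ^#.
The next term joins #^# and ^##^#.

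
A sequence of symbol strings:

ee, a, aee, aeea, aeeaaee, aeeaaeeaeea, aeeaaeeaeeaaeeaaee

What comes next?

aeeaaeeaeeaaeeaaeeaeeaaeeaeea

This is a Fibonacci-style word recurrence s(k) = s(k−1)·s(k−2): e.g. a·ee = aee.
The next term joins aeeaaeeaeeaaeeaaee and aeeaaeeaeea.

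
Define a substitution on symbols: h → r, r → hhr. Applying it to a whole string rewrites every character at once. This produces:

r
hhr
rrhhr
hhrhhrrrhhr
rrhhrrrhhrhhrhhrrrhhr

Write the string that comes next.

hhrhhrrrhhrhhrhhrrrhhrrrhhrrrhhrhhrhhrrrhhr

Applying the rule to each of the 21 symbols of rrhhrrrhhrhhrhhrrrhhr gives the pieces hhr hhr r r hhr hhr hhr r r hhr r r hhr r r hhr hhr hhr r r hhr, which concatenate to the answer.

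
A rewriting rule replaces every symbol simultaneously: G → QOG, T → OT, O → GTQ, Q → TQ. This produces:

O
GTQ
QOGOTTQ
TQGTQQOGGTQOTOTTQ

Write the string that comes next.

φ(TQGTQQOGGTQOTOTTQ) expands symbol-by-symbol to OT TQ QOG OT TQ TQ GTQ QOG QOG OT TQ GTQ OT GTQ OT OT TQ; joining the 17 pieces gives the next term.

OTTQQOGOTTQTQGTQQOGQOGOTTQGTQOTGTQOTOTTQ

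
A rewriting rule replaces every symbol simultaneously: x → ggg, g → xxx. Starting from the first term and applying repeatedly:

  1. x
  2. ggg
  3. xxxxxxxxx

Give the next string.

ggggggggggggggggggggggggggg

Apply φ to xxxxxxxxx symbol by symbol: x→ggg, x→ggg, x→ggg, x→ggg, x→ggg, x→ggg, x→ggg, x→ggg, x→ggg; joined: ggg ggg ggg ggg ggg ggg ggg ggg ggg.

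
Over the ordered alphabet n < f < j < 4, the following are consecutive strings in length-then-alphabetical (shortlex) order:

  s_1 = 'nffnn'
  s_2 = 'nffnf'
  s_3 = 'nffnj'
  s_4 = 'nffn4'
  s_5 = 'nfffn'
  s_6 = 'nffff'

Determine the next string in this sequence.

nfffj

The successor of nffff increments the rightmost position that isn't already 4 and resets every position after it to n.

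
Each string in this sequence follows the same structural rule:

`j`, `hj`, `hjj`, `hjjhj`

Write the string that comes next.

Each term (from the third on) is the previous term followed by the one before it: term 3 = hj·j = hjj.
So term 5 is hjjhj·hjj.

hjjhjhjj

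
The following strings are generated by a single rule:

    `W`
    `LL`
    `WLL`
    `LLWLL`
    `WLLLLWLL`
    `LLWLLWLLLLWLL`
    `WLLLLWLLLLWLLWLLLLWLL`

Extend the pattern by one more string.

LLWLLWLLLLWLLWLLLLWLLLLWLLWLLLLWLL

From term 3 onward, concatenate the second-to-last term with the last: W·LL = WLL, LL·WLL = LLWLL, …
The next term joins LLWLLWLLLLWLL and WLLLLWLLLLWLLWLLLLWLL.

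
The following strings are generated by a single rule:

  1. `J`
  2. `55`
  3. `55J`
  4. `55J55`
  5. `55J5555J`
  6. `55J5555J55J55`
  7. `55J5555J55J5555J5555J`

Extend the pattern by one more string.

From term 3 onward, concatenate the last term with the second-to-last: 55·J = 55J, 55J·55 = 55J55, …
The next term joins 55J5555J55J5555J5555J and 55J5555J55J55.

55J5555J55J5555J5555J55J5555J55J55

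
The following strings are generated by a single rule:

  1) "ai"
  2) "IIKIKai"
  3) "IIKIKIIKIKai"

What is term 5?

The strings grow by a fixed prefix IIKIK each time.
From IIKIKIIKIKai, 2 further steps: IIKIKIIKIKai → IIKIKIIKIKIIKIKai → (answer).

IIKIKIIKIKIIKIKIIKIKai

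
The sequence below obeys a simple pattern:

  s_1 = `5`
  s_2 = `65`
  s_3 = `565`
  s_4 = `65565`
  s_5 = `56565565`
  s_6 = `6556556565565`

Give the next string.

565655656556556565565

This is a Fibonacci-style word recurrence s(k) = s(k−2)·s(k−1): e.g. 5·65 = 565.
So term 7 is 56565565·6556556565565.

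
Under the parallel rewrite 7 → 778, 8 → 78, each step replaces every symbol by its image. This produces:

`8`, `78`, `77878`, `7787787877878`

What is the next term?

Applying the rule to each of the 13 symbols of 7787787877878 gives the pieces 778 778 78 778 778 78 778 78 778 778 78 778 78, which concatenate to the answer.

7787787877877878778787787787877878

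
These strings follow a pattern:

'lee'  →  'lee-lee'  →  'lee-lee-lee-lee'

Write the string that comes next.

Each string is two copies of the previous one joined by '-'.
One more doubling of lee-lee-lee-lee gives the answer.

lee-lee-lee-lee-lee-lee-lee-lee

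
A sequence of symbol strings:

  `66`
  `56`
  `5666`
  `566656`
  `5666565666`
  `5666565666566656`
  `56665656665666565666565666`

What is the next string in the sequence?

Each term (from the third on) is the previous term followed by the one before it: term 3 = 56·66 = 5666.
Continuing: 56665656665666565666565666 · 5666565666566656 gives term 8.

566656566656665656665656665666565666566656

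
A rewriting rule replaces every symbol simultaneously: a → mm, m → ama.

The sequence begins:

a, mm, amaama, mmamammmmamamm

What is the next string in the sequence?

Rewriting the 14 symbols of mmamammmmamamm one by one yields ama ama mm ama mm ama ama ama ama mm ama mm ama ama; concatenated:

amaamammamammamaamaamaamammamammamaama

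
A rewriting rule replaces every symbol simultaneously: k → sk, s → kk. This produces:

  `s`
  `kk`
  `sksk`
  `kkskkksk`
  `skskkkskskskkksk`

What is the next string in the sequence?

kkskkkskskskkkskkkskkkskskskkksk

φ(skskkkskskskkksk) expands symbol-by-symbol to kk sk kk sk sk sk kk sk kk sk kk sk sk sk kk sk; joining the 16 pieces gives the next term.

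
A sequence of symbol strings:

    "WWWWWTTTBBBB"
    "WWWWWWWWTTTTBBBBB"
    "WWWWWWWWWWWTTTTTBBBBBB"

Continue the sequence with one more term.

WWWWWWWWWWWWWWTTTTTTBBBBBBB

The n-th term is 3n-1 W's then n+1 T's then n+2 B's, where the shown terms are n = 2, 3, 4.
For the next term, n = 5, so the run lengths are 14, 6, 7.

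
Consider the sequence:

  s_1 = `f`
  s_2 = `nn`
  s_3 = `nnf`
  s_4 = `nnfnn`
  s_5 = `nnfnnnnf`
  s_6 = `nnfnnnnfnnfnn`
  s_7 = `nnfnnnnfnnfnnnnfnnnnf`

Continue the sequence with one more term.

From term 3 onward, concatenate the last term with the second-to-last: nn·f = nnf, nnf·nn = nnfnn, …
Continuing: nnfnnnnfnnfnnnnfnnnnf · nnfnnnnfnnfnn gives term 8.

nnfnnnnfnnfnnnnfnnnnfnnfnnnnfnnfnn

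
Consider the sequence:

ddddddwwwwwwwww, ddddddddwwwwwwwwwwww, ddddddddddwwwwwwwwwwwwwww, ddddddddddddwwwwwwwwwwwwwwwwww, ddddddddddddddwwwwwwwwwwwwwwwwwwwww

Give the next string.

ddddddddddddddddwwwwwwwwwwwwwwwwwwwwwwww

Term n consists of 2n d's, followed by 3n w's, where the shown terms are n = 3, 4, 5, 6, 7.
At n = 8 the blocks have lengths 16, 24.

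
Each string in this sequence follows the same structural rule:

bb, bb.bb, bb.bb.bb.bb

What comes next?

bb.bb.bb.bb.bb.bb.bb.bb

Each string is two copies of the previous one joined by '.'.
One more doubling of bb.bb.bb.bb gives the answer.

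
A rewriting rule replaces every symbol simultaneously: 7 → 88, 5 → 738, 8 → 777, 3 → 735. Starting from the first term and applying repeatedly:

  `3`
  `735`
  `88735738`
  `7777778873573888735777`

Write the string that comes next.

Rewriting the 22 symbols of 7777778873573888735777 one by one yields 88 88 88 88 88 88 777 777 88 735 738 88 735 777 777 777 88 735 738 88 88 88; concatenated:

888888888888777777887357388873577777777788735738888888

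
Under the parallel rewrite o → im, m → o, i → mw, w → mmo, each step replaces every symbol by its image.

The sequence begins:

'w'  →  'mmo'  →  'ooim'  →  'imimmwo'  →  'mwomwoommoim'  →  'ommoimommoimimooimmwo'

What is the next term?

Applying the rule to each of the 21 symbols of ommoimommoimimooimmwo gives the pieces im o o im mw o im o o im mw o mw o im im mw o o mmo im, which concatenate to the answer.

imooimmwoimooimmwomwoimimmwoommoim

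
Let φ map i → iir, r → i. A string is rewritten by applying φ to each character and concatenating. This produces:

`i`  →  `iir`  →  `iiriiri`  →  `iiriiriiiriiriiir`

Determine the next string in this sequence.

Replace each of the 17 characters of iiriiriiiriiriiir in place — iir iir i iir iir i iir iir iir i iir iir i iir iir iir i — and concatenate.

iiriiriiiriiriiiriiriiriiiriiriiiriiriiri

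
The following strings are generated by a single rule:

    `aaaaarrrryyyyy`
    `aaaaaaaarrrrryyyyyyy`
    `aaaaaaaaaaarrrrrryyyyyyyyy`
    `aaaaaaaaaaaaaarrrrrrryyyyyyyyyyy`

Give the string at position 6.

aaaaaaaaaaaaaaaaaaaarrrrrrrrryyyyyyyyyyyyyyy

Each string has the form a^{3n+2} r^{n+3} y^{2n+3} (n = 1, 2, …).
For term 6, n = 6, so the run lengths are 20, 9, 15.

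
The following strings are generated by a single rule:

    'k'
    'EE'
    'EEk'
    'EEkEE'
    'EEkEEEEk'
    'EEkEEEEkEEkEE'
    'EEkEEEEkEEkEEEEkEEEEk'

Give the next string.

This is a Fibonacci-style word recurrence s(k) = s(k−1)·s(k−2): e.g. EE·k = EEk.
So term 8 is EEkEEEEkEEkEEEEkEEEEk·EEkEEEEkEEkEE.

EEkEEEEkEEkEEEEkEEEEkEEkEEEEkEEkEE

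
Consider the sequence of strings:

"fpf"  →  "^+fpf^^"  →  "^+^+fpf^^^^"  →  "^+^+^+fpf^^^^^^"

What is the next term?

s(k+1) = ^+·s(k)·^^, so each term gains ^+ as a prefix and ^^ as a suffix.
Applying this once more to ^+^+^+fpf^^^^^^:

^+^+^+^+fpf^^^^^^^^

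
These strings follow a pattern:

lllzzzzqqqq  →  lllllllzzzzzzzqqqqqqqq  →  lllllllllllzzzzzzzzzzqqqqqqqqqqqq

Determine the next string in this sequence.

lllllllllllllllzzzzzzzzzzzzzqqqqqqqqqqqqqqqq

The n-th term is 4n-1 l's then 3n+1 z's then 4n q's (n = 1, 2, …).
For the next term, n = 4, so the run lengths are 15, 13, 16.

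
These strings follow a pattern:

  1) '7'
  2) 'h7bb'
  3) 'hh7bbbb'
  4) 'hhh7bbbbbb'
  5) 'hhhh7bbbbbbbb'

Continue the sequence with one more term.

hhhhh7bbbbbbbbbb

s(k+1) = h·s(k)·bb, so each term gains h as a prefix and bb as a suffix.
One more step from hhhh7bbbbbbbb gives the answer.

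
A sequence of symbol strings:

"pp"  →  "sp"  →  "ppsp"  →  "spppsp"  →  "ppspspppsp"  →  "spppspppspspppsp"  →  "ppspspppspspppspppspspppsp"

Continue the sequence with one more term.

spppspppspspppspppspspppspspppspppspspppsp

This is a Fibonacci-style word recurrence s(k) = s(k−2)·s(k−1): e.g. pp·sp = ppsp.
So term 8 is spppspppspspppsp·ppspspppspspppspppspspppsp.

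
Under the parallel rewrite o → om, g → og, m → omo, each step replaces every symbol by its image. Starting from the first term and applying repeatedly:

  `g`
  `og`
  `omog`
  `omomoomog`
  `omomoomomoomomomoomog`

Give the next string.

Rewriting the 21 symbols of omomoomomoomomomoomog one by one yields om omo om omo om om omo om omo om om omo om omo om omo om om omo om og; concatenated:

omomoomomoomomomoomomoomomomoomomoomomoomomomoomog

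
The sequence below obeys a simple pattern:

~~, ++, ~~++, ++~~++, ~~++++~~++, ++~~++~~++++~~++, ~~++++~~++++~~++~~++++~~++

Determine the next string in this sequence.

++~~++~~++++~~++~~++++~~++++~~++~~++++~~++

From term 3 onward, concatenate the second-to-last term with the last: ~~·++ = ~~++, ++·~~++ = ++~~++, …
The next term joins ++~~++~~++++~~++ and ~~++++~~++++~~++~~++++~~++.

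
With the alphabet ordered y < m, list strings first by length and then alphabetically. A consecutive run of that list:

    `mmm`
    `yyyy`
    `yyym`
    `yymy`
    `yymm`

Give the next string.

ymyy

The successor of yymm increments the rightmost position that isn't already m and resets every position after it to y.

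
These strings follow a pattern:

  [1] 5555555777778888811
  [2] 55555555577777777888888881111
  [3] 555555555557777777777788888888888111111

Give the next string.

The n-th term is 2n+3 5's then 3n-1 7's then 3n-1 8's then 2n-2 1's, where the shown terms are n = 2, 3, 4.
Setting n = 5 gives 13, 14, 14, 8 characters in each block.

5555555555555777777777777778888888888888811111111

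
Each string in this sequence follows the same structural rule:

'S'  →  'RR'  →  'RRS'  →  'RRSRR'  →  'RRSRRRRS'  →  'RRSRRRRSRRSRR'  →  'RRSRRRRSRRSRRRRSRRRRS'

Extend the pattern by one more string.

RRSRRRRSRRSRRRRSRRRRSRRSRRRRSRRSRR

From term 3 onward, concatenate the last term with the second-to-last: RR·S = RRS, RRS·RR = RRSRR, …
So term 8 is RRSRRRRSRRSRRRRSRRRRS·RRSRRRRSRRSRR.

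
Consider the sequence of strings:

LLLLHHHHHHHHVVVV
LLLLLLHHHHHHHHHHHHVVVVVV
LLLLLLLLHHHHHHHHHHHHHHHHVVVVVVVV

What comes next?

LLLLLLLLLLHHHHHHHHHHHHHHHHHHHHVVVVVVVVVV

Term n consists of 2n L's, followed by 4n H's, followed by 2n V's, where the shown terms are n = 2, 3, 4.
Setting n = 5 gives 10, 20, 10 characters in each block.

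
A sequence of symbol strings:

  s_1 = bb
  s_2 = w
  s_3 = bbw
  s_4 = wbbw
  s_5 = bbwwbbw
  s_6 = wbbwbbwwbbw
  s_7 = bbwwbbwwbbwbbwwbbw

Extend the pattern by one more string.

wbbwbbwwbbwbbwwbbwwbbwbbwwbbw

This is a Fibonacci-style word recurrence s(k) = s(k−2)·s(k−1): e.g. bb·w = bbw.
So term 8 is wbbwbbwwbbw·bbwwbbwwbbwbbwwbbw.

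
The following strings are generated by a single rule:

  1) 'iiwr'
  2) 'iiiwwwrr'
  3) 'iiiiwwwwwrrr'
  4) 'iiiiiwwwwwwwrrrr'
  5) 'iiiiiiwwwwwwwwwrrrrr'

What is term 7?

iiiiiiiiwwwwwwwwwwwwwrrrrrrr

The n-th term is n+1 i's then 2n-1 w's then n r's (n = 1, 2, …).
For term 7, n = 7, so the run lengths are 8, 13, 7.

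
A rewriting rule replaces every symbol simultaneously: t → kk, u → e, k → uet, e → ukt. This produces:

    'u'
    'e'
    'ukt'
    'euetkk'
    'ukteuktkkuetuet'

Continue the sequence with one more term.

euetkkukteuetkkuetueteuktkkeuktkk

Replace each of the 15 characters of ukteuktkkuetuet in place — e uet kk ukt e uet kk uet uet e ukt kk e ukt kk — and concatenate.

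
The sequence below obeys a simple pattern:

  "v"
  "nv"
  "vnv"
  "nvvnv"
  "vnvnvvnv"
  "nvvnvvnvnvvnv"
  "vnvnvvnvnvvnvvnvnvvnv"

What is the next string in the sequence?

nvvnvvnvnvvnvvnvnvvnvnvvnvvnvnvvnv

Each term (from the third on) is the two preceding terms concatenated in order: term 3 = v·nv = vnv.
So term 8 is nvvnvvnvnvvnv·vnvnvvnvnvvnvvnvnvvnv.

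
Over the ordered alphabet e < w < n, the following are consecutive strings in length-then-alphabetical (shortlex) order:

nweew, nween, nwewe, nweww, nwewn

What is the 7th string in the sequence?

Stepping forward 2 times from nwewn: nwewn → nwene, then the target.

nwenw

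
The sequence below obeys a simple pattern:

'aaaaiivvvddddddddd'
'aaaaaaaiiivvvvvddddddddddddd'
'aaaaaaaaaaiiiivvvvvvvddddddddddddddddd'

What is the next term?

aaaaaaaaaaaaaiiiiivvvvvvvvvddddddddddddddddddddd

Each string has the form a^{3n-2} i^{n} v^{2n-1} d^{4n+1}, where the shown terms are n = 2, 3, 4.
For the next term, n = 5, so the run lengths are 13, 5, 9, 21.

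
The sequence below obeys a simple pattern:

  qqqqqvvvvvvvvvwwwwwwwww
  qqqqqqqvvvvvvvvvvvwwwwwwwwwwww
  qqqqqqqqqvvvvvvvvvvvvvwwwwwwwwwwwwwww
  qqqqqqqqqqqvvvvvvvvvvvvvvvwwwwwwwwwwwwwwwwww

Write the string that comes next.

qqqqqqqqqqqqqvvvvvvvvvvvvvvvvvwwwwwwwwwwwwwwwwwwwww

Term n consists of 2n-1 q's, followed by 2n+3 v's, followed by 3n w's, where the shown terms are n = 3, 4, 5, 6.
Setting n = 7 gives 13, 17, 21 characters in each block.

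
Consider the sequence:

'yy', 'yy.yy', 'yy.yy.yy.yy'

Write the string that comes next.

yy.yy.yy.yy.yy.yy.yy.yy

Each string is two copies of the previous one joined by '.'.
So the next term is two copies of yy.yy.yy.yy with '.' between the halves.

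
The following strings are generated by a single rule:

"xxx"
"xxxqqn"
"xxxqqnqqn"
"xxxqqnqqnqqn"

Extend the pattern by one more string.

The strings grow by a fixed suffix qqn each time.
Applying this once more to xxxqqnqqnqqn:

xxxqqnqqnqqnqqn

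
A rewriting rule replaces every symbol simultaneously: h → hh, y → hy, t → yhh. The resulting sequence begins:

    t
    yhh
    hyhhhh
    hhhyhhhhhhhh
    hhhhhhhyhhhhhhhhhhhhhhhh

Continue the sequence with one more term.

hhhhhhhhhhhhhhhyhhhhhhhhhhhhhhhhhhhhhhhhhhhhhhhh

Replace each of the 24 characters of hhhhhhhyhhhhhhhhhhhhhhhh in place — hh hh hh hh hh hh hh hy hh hh hh hh hh hh hh hh hh hh hh hh hh hh hh hh — and concatenate.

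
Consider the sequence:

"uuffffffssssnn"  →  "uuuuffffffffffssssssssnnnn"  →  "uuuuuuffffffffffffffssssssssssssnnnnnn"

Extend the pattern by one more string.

uuuuuuuuffffffffffffffffffssssssssssssssssnnnnnnnn

The n-th term is 2n u's then 4n+2 f's then 4n s's then 2n n's (n = 1, 2, …).
Setting n = 4 gives 8, 18, 16, 8 characters in each block.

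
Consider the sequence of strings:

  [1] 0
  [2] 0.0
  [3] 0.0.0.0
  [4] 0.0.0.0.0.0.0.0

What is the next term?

Each string is two copies of the previous one joined by '.'.
So the next term is two copies of 0.0.0.0.0.0.0.0 with '.' between the halves.

0.0.0.0.0.0.0.0.0.0.0.0.0.0.0.0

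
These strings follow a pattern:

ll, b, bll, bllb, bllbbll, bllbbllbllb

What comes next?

Each term (from the third on) is the previous term followed by the one before it: term 3 = b·ll = bll.
The next term joins bllbbllbllb and bllbbll.

bllbbllbllbbllbbll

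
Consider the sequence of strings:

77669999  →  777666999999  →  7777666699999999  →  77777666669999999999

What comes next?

777777666666999999999999

Term n consists of n 7's, followed by n 6's, followed by 2n 9's, where the shown terms are n = 2, 3, 4, 5.
For the next term, n = 6, so the run lengths are 6, 6, 12.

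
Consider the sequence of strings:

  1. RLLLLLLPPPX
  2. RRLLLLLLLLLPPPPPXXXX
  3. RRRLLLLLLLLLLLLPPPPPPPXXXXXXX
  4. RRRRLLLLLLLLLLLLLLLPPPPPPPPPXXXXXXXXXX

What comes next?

Each string has the form R^{n} L^{3n+3} P^{2n+1} X^{3n-2} (n = 1, 2, …).
For the next term, n = 5, so the run lengths are 5, 18, 11, 13.

RRRRRLLLLLLLLLLLLLLLLLLPPPPPPPPPPPXXXXXXXXXXXXX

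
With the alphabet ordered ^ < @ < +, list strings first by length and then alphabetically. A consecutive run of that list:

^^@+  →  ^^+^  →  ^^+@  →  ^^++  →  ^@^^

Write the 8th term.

Advancing 3 positions from ^@^^ through ^@^^ → ^@^@ → ^@^+ reaches term 8.

^@@^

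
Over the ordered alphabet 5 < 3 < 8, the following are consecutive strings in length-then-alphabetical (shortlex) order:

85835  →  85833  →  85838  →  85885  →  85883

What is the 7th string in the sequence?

83555

Continuing the enumeration 2 steps past 85883: 85883 → 85888 → (answer).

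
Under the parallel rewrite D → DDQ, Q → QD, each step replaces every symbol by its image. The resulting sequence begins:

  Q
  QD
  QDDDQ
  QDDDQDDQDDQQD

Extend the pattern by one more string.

Replace each of the 13 characters of QDDDQDDQDDQQD in place — QD DDQ DDQ DDQ QD DDQ DDQ QD DDQ DDQ QD QD DDQ — and concatenate.

QDDDQDDQDDQQDDDQDDQQDDDQDDQQDQDDDQ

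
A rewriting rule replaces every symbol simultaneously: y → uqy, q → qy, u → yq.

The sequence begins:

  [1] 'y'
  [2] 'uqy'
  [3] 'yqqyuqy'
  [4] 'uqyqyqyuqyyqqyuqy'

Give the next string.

φ(uqyqyqyuqyyqqyuqy) expands symbol-by-symbol to yq qy uqy qy uqy qy uqy yq qy uqy uqy qy qy uqy yq qy uqy; joining the 17 pieces gives the next term.

yqqyuqyqyuqyqyuqyyqqyuqyuqyqyqyuqyyqqyuqy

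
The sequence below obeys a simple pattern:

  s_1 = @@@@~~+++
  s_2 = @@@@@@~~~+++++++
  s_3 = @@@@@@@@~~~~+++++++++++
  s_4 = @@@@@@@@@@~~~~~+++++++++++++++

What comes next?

Each string has the form @^{2n+2} ~^{n+1} +^{4n-1} (n = 1, 2, …).
Setting n = 5 gives 12, 6, 19 characters in each block.

@@@@@@@@@@@@~~~~~~+++++++++++++++++++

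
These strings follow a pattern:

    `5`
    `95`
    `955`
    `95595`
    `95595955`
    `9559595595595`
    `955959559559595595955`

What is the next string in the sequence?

9559595595595955959559559595595595

Each term (from the third on) is the previous term followed by the one before it: term 3 = 95·5 = 955.
The next term joins 955959559559595595955 and 9559595595595.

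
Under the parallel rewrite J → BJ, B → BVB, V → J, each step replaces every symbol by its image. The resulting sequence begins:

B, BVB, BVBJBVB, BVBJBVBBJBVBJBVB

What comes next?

BVBJBVBBJBVBJBVBBVBBJBVBJBVBBJBVBJBVB

Applying the rule to each of the 16 symbols of BVBJBVBBJBVBJBVB gives the pieces BVB J BVB BJ BVB J BVB BVB BJ BVB J BVB BJ BVB J BVB, which concatenate to the answer.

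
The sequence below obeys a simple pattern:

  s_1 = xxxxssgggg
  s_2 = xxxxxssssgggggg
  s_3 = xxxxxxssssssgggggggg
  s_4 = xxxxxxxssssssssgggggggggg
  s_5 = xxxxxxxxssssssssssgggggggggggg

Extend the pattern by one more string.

xxxxxxxxxssssssssssssgggggggggggggg

Each string has the form x^{n+2} s^{2n-2} g^{2n}, where the shown terms are n = 2, 3, 4, 5, 6.
At n = 7 the blocks have lengths 9, 12, 14.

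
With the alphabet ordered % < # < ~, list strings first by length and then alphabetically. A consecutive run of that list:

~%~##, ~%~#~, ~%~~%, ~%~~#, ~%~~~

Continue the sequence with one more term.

Find the rightmost character of ~%~~~ below ~, bump it to the next letter, and reset everything to its right to %.

~#%%%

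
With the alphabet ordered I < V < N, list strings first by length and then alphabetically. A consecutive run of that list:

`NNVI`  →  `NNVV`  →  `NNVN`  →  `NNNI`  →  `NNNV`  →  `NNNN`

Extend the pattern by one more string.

IIIII

After NNNN the length-4 strings are exhausted; the first length-5 string is 5 copies of I.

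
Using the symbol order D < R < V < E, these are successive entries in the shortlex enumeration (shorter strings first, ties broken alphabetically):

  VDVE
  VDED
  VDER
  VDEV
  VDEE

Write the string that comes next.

Find the rightmost character of VDEE below E, bump it to the next letter, and reset everything to its right to D.

VRDD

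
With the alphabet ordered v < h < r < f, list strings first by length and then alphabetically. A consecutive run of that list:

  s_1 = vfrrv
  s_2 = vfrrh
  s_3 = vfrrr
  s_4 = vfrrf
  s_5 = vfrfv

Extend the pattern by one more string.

Find the rightmost character of vfrfv below f, bump it to the next letter, and reset everything to its right to v.

vfrfh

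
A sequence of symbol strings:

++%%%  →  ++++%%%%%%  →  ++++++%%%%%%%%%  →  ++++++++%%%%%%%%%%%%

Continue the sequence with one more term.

Each string has the form +^{2n} %^{3n} (n = 1, 2, …).
Setting n = 5 gives 10, 15 characters in each block.

++++++++++%%%%%%%%%%%%%%%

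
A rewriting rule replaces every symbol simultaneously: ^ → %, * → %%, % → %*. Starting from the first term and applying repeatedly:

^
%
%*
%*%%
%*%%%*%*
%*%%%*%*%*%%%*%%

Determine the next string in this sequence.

φ(%*%%%*%*%*%%%*%%) expands symbol-by-symbol to %* %% %* %* %* %% %* %% %* %% %* %* %* %% %* %*; joining the 16 pieces gives the next term.

%*%%%*%*%*%%%*%%%*%%%*%*%*%%%*%*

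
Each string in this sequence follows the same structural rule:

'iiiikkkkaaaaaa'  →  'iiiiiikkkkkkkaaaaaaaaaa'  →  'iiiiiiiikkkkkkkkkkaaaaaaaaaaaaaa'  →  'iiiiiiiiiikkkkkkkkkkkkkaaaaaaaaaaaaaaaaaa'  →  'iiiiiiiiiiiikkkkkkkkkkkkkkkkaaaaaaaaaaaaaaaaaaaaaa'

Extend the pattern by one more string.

Reading off run lengths: i runs 4, 6, 8, 10, 12; k runs 4, 7, 10, 13, 16; a runs 6, 10, 14, 18, 22 — each is linear in n (n = 1, 2, …).
For the next term, n = 6, so the run lengths are 14, 19, 26.

iiiiiiiiiiiiiikkkkkkkkkkkkkkkkkkkaaaaaaaaaaaaaaaaaaaaaaaaaa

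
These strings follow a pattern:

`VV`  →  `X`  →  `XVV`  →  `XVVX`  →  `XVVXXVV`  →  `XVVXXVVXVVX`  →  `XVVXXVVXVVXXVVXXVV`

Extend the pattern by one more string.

This is a Fibonacci-style word recurrence s(k) = s(k−1)·s(k−2): e.g. X·VV = XVV.
Continuing: XVVXXVVXVVXXVVXXVV · XVVXXVVXVVX gives term 8.

XVVXXVVXVVXXVVXXVVXVVXXVVXVVX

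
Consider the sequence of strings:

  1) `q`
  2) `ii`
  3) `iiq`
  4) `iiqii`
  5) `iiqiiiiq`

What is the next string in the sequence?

iiqiiiiqiiqii

Each term (from the third on) is the previous term followed by the one before it: term 3 = ii·q = iiq.
Continuing: iiqiiiiq · iiqii gives term 6.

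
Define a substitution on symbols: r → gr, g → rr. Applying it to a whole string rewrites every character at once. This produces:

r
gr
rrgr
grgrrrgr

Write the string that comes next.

rrgrrrgrgrgrrrgr

Rewriting each symbol of grgrrrgr: g→rr, r→gr, g→rr, r→gr, r→gr, r→gr, g→rr, r→gr, which concatenates to rr gr rr gr gr gr rr gr.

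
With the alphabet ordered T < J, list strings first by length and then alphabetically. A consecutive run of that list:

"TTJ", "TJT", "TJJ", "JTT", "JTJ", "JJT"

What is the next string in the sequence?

The successor of JJT increments the rightmost position that isn't already J and resets every position after it to T.

JJJ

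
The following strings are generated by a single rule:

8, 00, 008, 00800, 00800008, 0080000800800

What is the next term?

008000080080000800008

From term 3 onward, concatenate the last term with the second-to-last: 00·8 = 008, 008·00 = 00800, …
The next term joins 0080000800800 and 00800008.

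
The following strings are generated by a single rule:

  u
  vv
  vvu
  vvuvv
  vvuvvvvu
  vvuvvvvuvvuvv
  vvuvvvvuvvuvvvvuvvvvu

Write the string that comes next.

vvuvvvvuvvuvvvvuvvvvuvvuvvvvuvvuvv

This is a Fibonacci-style word recurrence s(k) = s(k−1)·s(k−2): e.g. vv·u = vvu.
The next term joins vvuvvvvuvvuvvvvuvvvvu and vvuvvvvuvvuvv.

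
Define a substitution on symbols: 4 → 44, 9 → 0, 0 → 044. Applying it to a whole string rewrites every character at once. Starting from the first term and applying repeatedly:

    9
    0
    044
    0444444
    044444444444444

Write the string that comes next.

Rewriting the 15 symbols of 044444444444444 one by one yields 044 44 44 44 44 44 44 44 44 44 44 44 44 44 44; concatenated:

0444444444444444444444444444444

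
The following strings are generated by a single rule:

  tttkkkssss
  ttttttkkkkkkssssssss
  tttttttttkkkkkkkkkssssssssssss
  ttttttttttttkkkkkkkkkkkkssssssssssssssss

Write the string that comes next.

tttttttttttttttkkkkkkkkkkkkkkkssssssssssssssssssss

Each string has the form t^{3n} k^{3n} s^{4n} (n = 1, 2, …).
Setting n = 5 gives 15, 15, 20 characters in each block.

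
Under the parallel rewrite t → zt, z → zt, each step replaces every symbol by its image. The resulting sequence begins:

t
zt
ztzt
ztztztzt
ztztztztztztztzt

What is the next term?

Applying the rule to each of the 16 symbols of ztztztztztztztzt gives the pieces zt zt zt zt zt zt zt zt zt zt zt zt zt zt zt zt, which concatenate to the answer.

ztztztztztztztztztztztztztztztzt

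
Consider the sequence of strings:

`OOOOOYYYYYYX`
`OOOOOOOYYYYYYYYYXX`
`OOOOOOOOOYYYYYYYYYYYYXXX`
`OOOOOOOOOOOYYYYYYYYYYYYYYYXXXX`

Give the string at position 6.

OOOOOOOOOOOOOOOYYYYYYYYYYYYYYYYYYYYYXXXXXX

Term n consists of 2n+1 O's, followed by 3n Y's, followed by n-1 X's, where the shown terms are n = 2, 3, 4, 5.
At n = 7 the blocks have lengths 15, 21, 6.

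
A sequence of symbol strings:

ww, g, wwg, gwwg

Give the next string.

From term 3 onward, concatenate the second-to-last term with the last: ww·g = wwg, g·wwg = gwwg, …
Continuing: wwg · gwwg gives term 5.

wwggwwg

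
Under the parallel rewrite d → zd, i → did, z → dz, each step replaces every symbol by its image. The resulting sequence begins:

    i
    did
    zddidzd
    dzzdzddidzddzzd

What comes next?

zddzdzzddzzdzddidzddzzdzddzdzzd

φ(dzzdzddidzddzzd) expands symbol-by-symbol to zd dz dz zd dz zd zd did zd dz zd zd dz dz zd; joining the 15 pieces gives the next term.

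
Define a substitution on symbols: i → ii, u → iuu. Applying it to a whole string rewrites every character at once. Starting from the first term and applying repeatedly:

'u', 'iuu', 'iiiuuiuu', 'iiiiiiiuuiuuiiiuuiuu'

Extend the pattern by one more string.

Rewriting the 20 symbols of iiiiiiiuuiuuiiiuuiuu one by one yields ii ii ii ii ii ii ii iuu iuu ii iuu iuu ii ii ii iuu iuu ii iuu iuu; concatenated:

iiiiiiiiiiiiiiiuuiuuiiiuuiuuiiiiiiiuuiuuiiiuuiuu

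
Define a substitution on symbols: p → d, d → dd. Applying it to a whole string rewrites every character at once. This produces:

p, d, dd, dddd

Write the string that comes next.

Expanding dddd: d→dd, d→dd, d→dd, d→dd. Concatenated: dd dd dd dd.

dddddddd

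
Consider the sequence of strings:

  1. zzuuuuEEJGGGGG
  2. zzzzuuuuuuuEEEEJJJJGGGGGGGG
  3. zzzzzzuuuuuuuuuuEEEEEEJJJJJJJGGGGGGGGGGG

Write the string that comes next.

zzzzzzzzuuuuuuuuuuuuuEEEEEEEEJJJJJJJJJJGGGGGGGGGGGGGG

Each string has the form z^{2n} u^{3n+1} E^{2n} J^{3n-2} G^{3n+2} (n = 1, 2, …).
For the next term, n = 4, so the run lengths are 8, 13, 8, 10, 14.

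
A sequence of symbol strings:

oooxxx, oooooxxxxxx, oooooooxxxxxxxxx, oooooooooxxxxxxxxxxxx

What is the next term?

oooooooooooxxxxxxxxxxxxxxx

Each string has the form o^{2n+1} x^{3n} (n = 1, 2, …).
At n = 5 the blocks have lengths 11, 15.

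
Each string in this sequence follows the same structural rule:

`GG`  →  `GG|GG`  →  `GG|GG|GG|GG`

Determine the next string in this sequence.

GG|GG|GG|GG|GG|GG|GG|GG

Each string is two copies of the previous one joined by '|'.
So the next term is two copies of GG|GG|GG|GG with '|' between the halves.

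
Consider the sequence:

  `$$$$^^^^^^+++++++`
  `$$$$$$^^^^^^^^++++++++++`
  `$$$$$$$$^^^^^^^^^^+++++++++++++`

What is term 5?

$$$$$$$$$$$$^^^^^^^^^^^^^^+++++++++++++++++++

Reading off run lengths: $ runs 4, 6, 8; ^ runs 6, 8, 10; + runs 7, 10, 13 — each is linear in n, where the shown terms are n = 2, 3, 4.
At n = 6 the blocks have lengths 12, 14, 19.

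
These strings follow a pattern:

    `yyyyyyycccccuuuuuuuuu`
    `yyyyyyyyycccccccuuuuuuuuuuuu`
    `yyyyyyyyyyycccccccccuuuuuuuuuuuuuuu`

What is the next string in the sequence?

yyyyyyyyyyyyycccccccccccuuuuuuuuuuuuuuuuuu

Term n consists of 2n+1 y's, followed by 2n-1 c's, followed by 3n u's, where the shown terms are n = 3, 4, 5.
Setting n = 6 gives 13, 11, 18 characters in each block.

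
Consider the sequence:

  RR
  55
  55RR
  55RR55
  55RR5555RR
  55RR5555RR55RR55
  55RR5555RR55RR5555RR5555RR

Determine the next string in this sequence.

55RR5555RR55RR5555RR5555RR55RR5555RR55RR55

From term 3 onward, concatenate the last term with the second-to-last: 55·RR = 55RR, 55RR·55 = 55RR55, …
So term 8 is 55RR5555RR55RR5555RR5555RR·55RR5555RR55RR55.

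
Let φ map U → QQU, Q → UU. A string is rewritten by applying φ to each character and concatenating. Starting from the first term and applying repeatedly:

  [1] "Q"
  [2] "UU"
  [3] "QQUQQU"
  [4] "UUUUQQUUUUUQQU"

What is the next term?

φ(UUUUQQUUUUUQQU) expands symbol-by-symbol to QQU QQU QQU QQU UU UU QQU QQU QQU QQU QQU UU UU QQU; joining the 14 pieces gives the next term.

QQUQQUQQUQQUUUUUQQUQQUQQUQQUQQUUUUUQQU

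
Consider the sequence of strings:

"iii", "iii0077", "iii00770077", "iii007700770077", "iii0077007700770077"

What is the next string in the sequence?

Every step adds 0077 to the end: s(k+1) = s(k)·0077.
Applying this once more to iii0077007700770077:

iii00770077007700770077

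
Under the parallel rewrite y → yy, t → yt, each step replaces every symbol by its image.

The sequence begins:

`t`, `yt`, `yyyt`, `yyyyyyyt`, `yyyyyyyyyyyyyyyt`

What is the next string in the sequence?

Replace each of the 16 characters of yyyyyyyyyyyyyyyt in place — yy yy yy yy yy yy yy yy yy yy yy yy yy yy yy yt — and concatenate.

yyyyyyyyyyyyyyyyyyyyyyyyyyyyyyyt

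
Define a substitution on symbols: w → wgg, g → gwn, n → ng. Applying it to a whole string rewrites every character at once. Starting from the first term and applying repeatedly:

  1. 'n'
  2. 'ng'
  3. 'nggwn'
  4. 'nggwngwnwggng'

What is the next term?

nggwngwnwggnggwnwggngwgggwngwnnggwn

Replace each of the 13 characters of nggwngwnwggng in place — ng gwn gwn wgg ng gwn wgg ng wgg gwn gwn ng gwn — and concatenate.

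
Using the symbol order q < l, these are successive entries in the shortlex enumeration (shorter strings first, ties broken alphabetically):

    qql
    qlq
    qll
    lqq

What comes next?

Treat lqq as a base-2 numeral over the given alphabet and add one, carrying through any trailing l's.

lql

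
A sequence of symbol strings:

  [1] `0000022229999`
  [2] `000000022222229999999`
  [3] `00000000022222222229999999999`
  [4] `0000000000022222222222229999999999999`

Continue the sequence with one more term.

The n-th term is 2n+3 0's then 3n+1 2's then 3n+1 9's (n = 1, 2, …).
Setting n = 5 gives 13, 16, 16 characters in each block.

000000000000022222222222222229999999999999999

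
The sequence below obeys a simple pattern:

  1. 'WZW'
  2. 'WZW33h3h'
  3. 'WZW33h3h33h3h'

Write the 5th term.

Each term is the previous one with 33h3h appended.
From WZW33h3h33h3h, 2 further steps: WZW33h3h33h3h → WZW33h3h33h3h33h3h → (answer).

WZW33h3h33h3h33h3h33h3h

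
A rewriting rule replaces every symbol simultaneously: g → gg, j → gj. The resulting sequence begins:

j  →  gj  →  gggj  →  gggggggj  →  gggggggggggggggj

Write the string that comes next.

gggggggggggggggggggggggggggggggj

φ(gggggggggggggggj) expands symbol-by-symbol to gg gg gg gg gg gg gg gg gg gg gg gg gg gg gg gj; joining the 16 pieces gives the next term.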